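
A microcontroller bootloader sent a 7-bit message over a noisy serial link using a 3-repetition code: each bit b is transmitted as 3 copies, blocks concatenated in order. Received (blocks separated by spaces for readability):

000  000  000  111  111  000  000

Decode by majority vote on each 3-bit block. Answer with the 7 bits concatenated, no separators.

0001100

Block 1 (000): 0 ones → 0
Block 2 (000): 0 ones → 0
Block 3 (000): 0 ones → 0
Block 4 (111): 3 ones → 1
Block 5 (111): 3 ones → 1
Block 6 (000): 0 ones → 0
Block 7 (000): 0 ones → 0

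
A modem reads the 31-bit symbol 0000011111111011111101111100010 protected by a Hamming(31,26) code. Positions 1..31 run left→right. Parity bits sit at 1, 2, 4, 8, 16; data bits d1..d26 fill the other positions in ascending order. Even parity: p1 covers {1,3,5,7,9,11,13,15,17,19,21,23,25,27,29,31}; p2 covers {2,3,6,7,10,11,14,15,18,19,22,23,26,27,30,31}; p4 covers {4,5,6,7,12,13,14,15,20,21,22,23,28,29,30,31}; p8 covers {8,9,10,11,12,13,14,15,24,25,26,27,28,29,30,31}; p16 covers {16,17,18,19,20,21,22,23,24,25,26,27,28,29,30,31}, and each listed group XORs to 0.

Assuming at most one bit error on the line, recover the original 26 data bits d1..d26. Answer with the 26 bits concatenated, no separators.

00111111101111101111100011

s1 (pos 1,3,5,7,9,11,13,15,17,19,21,23,25,27,29,31): 0⊕0⊕0⊕1⊕1⊕1⊕1⊕1⊕1⊕1⊕0⊕1⊕1⊕0⊕0⊕0 = 1
s2 (pos 2,3,6,7,10,11,14,15,18,19,22,23,26,27,30,31): 0⊕0⊕1⊕1⊕1⊕1⊕0⊕1⊕1⊕1⊕1⊕1⊕1⊕0⊕1⊕0 = 1
s4 (pos 4,5,6,7,12,13,14,15,20,21,22,23,28,29,30,31): 0⊕0⊕1⊕1⊕1⊕1⊕0⊕1⊕1⊕0⊕1⊕1⊕0⊕0⊕1⊕0 = 1
s8 (pos 8,9,10,11,12,13,14,15,24,25,26,27,28,29,30,31): 1⊕1⊕1⊕1⊕1⊕1⊕0⊕1⊕1⊕1⊕1⊕0⊕0⊕0⊕1⊕0 = 1
s16 (pos 16,17,18,19,20,21,22,23,24,25,26,27,28,29,30,31): 1⊕1⊕1⊕1⊕1⊕0⊕1⊕1⊕1⊕1⊕1⊕0⊕0⊕0⊕1⊕0 = 1
Syndrome s16…s1 = 11111 → error at position 31.
Flip position 31: 0000011111111011111101111100010 → 0000011111111011111101111100011
Read data bits from positions 3,5,6,7,9,10,11,12,13,14,15,17,18,19,20,21,22,23,24,25,26,27,28,29,30,31: 00111111101111101111100011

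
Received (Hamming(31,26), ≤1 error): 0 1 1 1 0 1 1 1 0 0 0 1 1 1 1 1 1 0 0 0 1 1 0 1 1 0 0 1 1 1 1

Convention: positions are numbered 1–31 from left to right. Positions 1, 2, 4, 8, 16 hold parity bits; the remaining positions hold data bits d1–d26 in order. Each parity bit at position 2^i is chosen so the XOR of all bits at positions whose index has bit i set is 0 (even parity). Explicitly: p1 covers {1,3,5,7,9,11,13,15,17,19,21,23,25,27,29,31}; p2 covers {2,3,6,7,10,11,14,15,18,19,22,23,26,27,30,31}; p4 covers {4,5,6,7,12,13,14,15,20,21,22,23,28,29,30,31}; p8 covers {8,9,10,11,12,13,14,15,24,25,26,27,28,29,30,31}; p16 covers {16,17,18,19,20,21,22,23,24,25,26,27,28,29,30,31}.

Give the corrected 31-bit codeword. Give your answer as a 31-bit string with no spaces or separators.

0111011100011101100011011001111

s1 (pos 1,3,5,7,9,11,13,15,17,19,21,23,25,27,29,31): 0⊕1⊕0⊕1⊕0⊕0⊕1⊕1⊕1⊕0⊕1⊕0⊕1⊕0⊕1⊕1 = 1
s2 (pos 2,3,6,7,10,11,14,15,18,19,22,23,26,27,30,31): 1⊕1⊕1⊕1⊕0⊕0⊕1⊕1⊕0⊕0⊕1⊕0⊕0⊕0⊕1⊕1 = 1
s4 (pos 4,5,6,7,12,13,14,15,20,21,22,23,28,29,30,31): 1⊕0⊕1⊕1⊕1⊕1⊕1⊕1⊕0⊕1⊕1⊕0⊕1⊕1⊕1⊕1 = 1
s8 (pos 8,9,10,11,12,13,14,15,24,25,26,27,28,29,30,31): 1⊕0⊕0⊕0⊕1⊕1⊕1⊕1⊕1⊕1⊕0⊕0⊕1⊕1⊕1⊕1 = 1
s16 (pos 16,17,18,19,20,21,22,23,24,25,26,27,28,29,30,31): 1⊕1⊕0⊕0⊕0⊕1⊕1⊕0⊕1⊕1⊕0⊕0⊕1⊕1⊕1⊕1 = 0
Syndrome s16…s1 = 01111 → error at position 15.
Flip position 15: 0111011100011111100011011001111 → 0111011100011101100011011001111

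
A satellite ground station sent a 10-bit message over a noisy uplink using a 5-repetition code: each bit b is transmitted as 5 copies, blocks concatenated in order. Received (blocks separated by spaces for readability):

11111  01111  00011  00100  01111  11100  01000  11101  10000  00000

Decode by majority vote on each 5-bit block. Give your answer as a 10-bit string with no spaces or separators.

Block 1 (11111): 5 ones → 1
Block 2 (01111): 4 ones → 1
Block 3 (00011): 2 ones → 0
Block 4 (00100): 1 one → 0
Block 5 (01111): 4 ones → 1
Block 6 (11100): 3 ones → 1
Block 7 (01000): 1 one → 0
Block 8 (11101): 4 ones → 1
Block 9 (10000): 1 one → 0
Block 10 (00000): 0 ones → 0

1100110100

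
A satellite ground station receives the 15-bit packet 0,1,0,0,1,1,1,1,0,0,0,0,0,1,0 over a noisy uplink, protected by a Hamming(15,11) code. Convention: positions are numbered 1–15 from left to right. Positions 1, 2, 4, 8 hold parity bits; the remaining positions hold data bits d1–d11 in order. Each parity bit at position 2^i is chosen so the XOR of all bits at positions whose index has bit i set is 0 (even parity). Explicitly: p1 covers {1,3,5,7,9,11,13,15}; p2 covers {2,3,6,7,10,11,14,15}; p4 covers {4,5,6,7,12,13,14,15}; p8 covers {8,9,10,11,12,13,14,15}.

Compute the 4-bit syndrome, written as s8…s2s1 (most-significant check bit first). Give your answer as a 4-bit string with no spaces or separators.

0000

s1 (pos 1,3,5,7,9,11,13,15): 0⊕0⊕1⊕1⊕0⊕0⊕0⊕0 = 0
s2 (pos 2,3,6,7,10,11,14,15): 1⊕0⊕1⊕1⊕0⊕0⊕1⊕0 = 0
s4 (pos 4,5,6,7,12,13,14,15): 0⊕1⊕1⊕1⊕0⊕0⊕1⊕0 = 0
s8 (pos 8,9,10,11,12,13,14,15): 1⊕0⊕0⊕0⊕0⊕0⊕1⊕0 = 0
Syndrome s8…s1 = 0000 → no error.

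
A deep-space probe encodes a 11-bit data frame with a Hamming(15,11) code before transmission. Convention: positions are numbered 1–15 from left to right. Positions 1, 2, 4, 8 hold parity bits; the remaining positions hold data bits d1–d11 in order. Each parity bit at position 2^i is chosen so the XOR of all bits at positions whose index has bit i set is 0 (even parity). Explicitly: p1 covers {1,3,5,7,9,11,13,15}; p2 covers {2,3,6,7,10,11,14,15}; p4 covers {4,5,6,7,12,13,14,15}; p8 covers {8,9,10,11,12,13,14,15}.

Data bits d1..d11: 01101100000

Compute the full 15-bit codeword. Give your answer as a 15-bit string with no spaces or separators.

000011001100000

Place data at non-parity positions: p1 p2 0 p4 1 1 0 p8 1 1 0 0 0 0 0
p1 (pos 1,3,5,7,9,11,13,15): XOR of data positions = 0⊕1⊕0⊕1⊕0⊕0⊕0 = 0
p2 (pos 2,3,6,7,10,11,14,15): XOR of data positions = 0⊕1⊕0⊕1⊕0⊕0⊕0 = 0
p4 (pos 4,5,6,7,12,13,14,15): XOR of data positions = 1⊕1⊕0⊕0⊕0⊕0⊕0 = 0
p8 (pos 8,9,10,11,12,13,14,15): XOR of data positions = 1⊕1⊕0⊕0⊕0⊕0⊕0 = 0
Codeword: 000011001100000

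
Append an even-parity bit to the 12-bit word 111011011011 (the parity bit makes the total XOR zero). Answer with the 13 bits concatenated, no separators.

1110110110111

XOR of the 12 data bits: 1⊕1⊕1⊕0⊕1⊕1⊕0⊕1⊕1⊕0⊕1⊕1 = 1
Parity bit = 1 (so all 13 bits XOR to 0).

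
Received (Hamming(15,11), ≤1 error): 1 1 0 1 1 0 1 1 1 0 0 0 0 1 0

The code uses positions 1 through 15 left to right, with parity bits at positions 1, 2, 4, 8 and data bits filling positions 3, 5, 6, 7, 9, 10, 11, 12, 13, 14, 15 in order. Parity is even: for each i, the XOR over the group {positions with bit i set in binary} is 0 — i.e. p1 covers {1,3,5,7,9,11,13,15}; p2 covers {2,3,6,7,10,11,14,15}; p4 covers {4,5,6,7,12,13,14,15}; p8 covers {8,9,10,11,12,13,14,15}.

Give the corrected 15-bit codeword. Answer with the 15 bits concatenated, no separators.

110110111100010

s1 (pos 1,3,5,7,9,11,13,15): 1⊕0⊕1⊕1⊕1⊕0⊕0⊕0 = 0
s2 (pos 2,3,6,7,10,11,14,15): 1⊕0⊕0⊕1⊕0⊕0⊕1⊕0 = 1
s4 (pos 4,5,6,7,12,13,14,15): 1⊕1⊕0⊕1⊕0⊕0⊕1⊕0 = 0
s8 (pos 8,9,10,11,12,13,14,15): 1⊕1⊕0⊕0⊕0⊕0⊕1⊕0 = 1
Syndrome s8…s1 = 1010 → error at position 10.
Flip position 10: 110110111000010 → 110110111100010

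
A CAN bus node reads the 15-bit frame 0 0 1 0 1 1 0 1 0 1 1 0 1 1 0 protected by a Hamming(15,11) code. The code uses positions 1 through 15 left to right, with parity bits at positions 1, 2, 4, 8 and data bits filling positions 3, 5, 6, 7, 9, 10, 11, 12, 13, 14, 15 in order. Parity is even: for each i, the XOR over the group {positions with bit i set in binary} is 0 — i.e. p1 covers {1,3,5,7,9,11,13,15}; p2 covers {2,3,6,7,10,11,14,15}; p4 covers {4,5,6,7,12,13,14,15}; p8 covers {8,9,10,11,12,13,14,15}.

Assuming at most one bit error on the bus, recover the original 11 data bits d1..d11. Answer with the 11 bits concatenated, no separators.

s1 (pos 1,3,5,7,9,11,13,15): 0⊕1⊕1⊕0⊕0⊕1⊕1⊕0 = 0
s2 (pos 2,3,6,7,10,11,14,15): 0⊕1⊕1⊕0⊕1⊕1⊕1⊕0 = 1
s4 (pos 4,5,6,7,12,13,14,15): 0⊕1⊕1⊕0⊕0⊕1⊕1⊕0 = 0
s8 (pos 8,9,10,11,12,13,14,15): 1⊕0⊕1⊕1⊕0⊕1⊕1⊕0 = 1
Syndrome s8…s1 = 1010 → error at position 10.
Flip position 10: 001011010110110 → 001011010010110
Read data bits from positions 3,5,6,7,9,10,11,12,13,14,15: 11100010110

11100010110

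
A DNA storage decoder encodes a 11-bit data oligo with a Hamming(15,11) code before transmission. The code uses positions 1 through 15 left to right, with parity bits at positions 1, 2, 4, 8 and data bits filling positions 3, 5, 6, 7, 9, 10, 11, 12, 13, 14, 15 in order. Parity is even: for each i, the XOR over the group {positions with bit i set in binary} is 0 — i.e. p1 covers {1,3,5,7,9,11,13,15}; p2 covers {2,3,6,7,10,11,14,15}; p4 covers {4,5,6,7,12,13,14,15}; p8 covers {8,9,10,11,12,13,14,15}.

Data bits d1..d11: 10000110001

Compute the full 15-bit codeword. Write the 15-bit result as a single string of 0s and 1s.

101100010110001

Place data at non-parity positions: p1 p2 1 p4 0 0 0 p8 0 1 1 0 0 0 1
p1 (pos 1,3,5,7,9,11,13,15): XOR of data positions = 1⊕0⊕0⊕0⊕1⊕0⊕1 = 1
p2 (pos 2,3,6,7,10,11,14,15): XOR of data positions = 1⊕0⊕0⊕1⊕1⊕0⊕1 = 0
p4 (pos 4,5,6,7,12,13,14,15): XOR of data positions = 0⊕0⊕0⊕0⊕0⊕0⊕1 = 1
p8 (pos 8,9,10,11,12,13,14,15): XOR of data positions = 0⊕1⊕1⊕0⊕0⊕0⊕1 = 1
Codeword: 101100010110001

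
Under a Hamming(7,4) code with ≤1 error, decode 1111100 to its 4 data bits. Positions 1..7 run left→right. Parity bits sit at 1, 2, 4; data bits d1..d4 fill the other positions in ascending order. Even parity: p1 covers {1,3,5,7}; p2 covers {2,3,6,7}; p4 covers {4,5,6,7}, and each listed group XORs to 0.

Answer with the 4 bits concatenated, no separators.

s1 (pos 1,3,5,7): 1⊕1⊕1⊕0 = 1
s2 (pos 2,3,6,7): 1⊕1⊕0⊕0 = 0
s4 (pos 4,5,6,7): 1⊕1⊕0⊕0 = 0
Syndrome s4…s1 = 001 → error at position 1.
Flip position 1: 1111100 → 0111100
Read data bits from positions 3,5,6,7: 1100

1100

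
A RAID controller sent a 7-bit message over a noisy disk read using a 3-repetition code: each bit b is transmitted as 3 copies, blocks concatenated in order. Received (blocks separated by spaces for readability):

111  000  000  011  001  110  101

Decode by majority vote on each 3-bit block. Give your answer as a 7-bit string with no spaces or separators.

Block 1 (111): 3 ones → 1
Block 2 (000): 0 ones → 0
Block 3 (000): 0 ones → 0
Block 4 (011): 2 ones → 1
Block 5 (001): 1 one → 0
Block 6 (110): 2 ones → 1
Block 7 (101): 2 ones → 1

1001011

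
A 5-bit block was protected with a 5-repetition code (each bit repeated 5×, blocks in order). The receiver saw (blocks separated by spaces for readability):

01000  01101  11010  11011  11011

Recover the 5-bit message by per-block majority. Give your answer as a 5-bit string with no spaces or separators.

01111

Block 1 (01000): 1 one → 0
Block 2 (01101): 3 ones → 1
Block 3 (11010): 3 ones → 1
Block 4 (11011): 4 ones → 1
Block 5 (11011): 4 ones → 1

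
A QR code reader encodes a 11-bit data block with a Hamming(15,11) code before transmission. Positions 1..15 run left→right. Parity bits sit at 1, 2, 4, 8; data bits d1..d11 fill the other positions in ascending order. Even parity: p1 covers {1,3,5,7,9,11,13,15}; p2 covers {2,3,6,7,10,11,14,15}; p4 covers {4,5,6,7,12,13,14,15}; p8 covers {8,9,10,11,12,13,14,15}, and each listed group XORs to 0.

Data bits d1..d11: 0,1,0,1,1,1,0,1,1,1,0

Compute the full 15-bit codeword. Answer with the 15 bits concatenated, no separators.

Place data at non-parity positions: p1 p2 0 p4 1 0 1 p8 1 1 0 1 1 1 0
p1 (pos 1,3,5,7,9,11,13,15): XOR of data positions = 0⊕1⊕1⊕1⊕0⊕1⊕0 = 0
p2 (pos 2,3,6,7,10,11,14,15): XOR of data positions = 0⊕0⊕1⊕1⊕0⊕1⊕0 = 1
p4 (pos 4,5,6,7,12,13,14,15): XOR of data positions = 1⊕0⊕1⊕1⊕1⊕1⊕0 = 1
p8 (pos 8,9,10,11,12,13,14,15): XOR of data positions = 1⊕1⊕0⊕1⊕1⊕1⊕0 = 1
Codeword: 010110111101110

010110111101110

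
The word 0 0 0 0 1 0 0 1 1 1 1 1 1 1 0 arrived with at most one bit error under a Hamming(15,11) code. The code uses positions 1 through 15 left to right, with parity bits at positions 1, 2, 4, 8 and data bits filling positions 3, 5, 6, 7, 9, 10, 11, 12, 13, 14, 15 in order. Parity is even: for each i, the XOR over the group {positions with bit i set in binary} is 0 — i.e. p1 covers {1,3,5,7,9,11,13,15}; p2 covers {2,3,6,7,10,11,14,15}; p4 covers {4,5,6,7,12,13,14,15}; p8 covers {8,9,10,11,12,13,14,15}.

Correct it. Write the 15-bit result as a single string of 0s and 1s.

s1 (pos 1,3,5,7,9,11,13,15): 0⊕0⊕1⊕0⊕1⊕1⊕1⊕0 = 0
s2 (pos 2,3,6,7,10,11,14,15): 0⊕0⊕0⊕0⊕1⊕1⊕1⊕0 = 1
s4 (pos 4,5,6,7,12,13,14,15): 0⊕1⊕0⊕0⊕1⊕1⊕1⊕0 = 0
s8 (pos 8,9,10,11,12,13,14,15): 1⊕1⊕1⊕1⊕1⊕1⊕1⊕0 = 1
Syndrome s8…s1 = 1010 → error at position 10.
Flip position 10: 000010011111110 → 000010011011110

000010011011110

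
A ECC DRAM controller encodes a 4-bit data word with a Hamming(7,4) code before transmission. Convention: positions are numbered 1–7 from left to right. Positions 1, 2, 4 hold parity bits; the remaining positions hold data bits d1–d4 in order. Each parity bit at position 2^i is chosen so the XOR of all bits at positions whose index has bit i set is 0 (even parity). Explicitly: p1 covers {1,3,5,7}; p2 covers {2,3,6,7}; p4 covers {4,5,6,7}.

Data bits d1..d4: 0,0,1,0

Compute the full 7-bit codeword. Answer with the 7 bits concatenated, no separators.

0101010

Place data at non-parity positions: p1 p2 0 p4 0 1 0
p1 (pos 1,3,5,7): XOR of data positions = 0⊕0⊕0 = 0
p2 (pos 2,3,6,7): XOR of data positions = 0⊕1⊕0 = 1
p4 (pos 4,5,6,7): XOR of data positions = 0⊕1⊕0 = 1
Codeword: 0101010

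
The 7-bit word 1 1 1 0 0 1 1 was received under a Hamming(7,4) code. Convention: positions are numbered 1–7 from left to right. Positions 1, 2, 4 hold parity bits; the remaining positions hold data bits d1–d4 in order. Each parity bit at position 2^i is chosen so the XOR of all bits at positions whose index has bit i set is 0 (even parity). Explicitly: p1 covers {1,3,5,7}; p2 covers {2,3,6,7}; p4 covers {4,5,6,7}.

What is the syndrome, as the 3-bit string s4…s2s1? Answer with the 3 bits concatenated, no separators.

s1 (pos 1,3,5,7): 1⊕1⊕0⊕1 = 1
s2 (pos 2,3,6,7): 1⊕1⊕1⊕1 = 0
s4 (pos 4,5,6,7): 0⊕0⊕1⊕1 = 0
Syndrome s4…s1 = 001 → error at position 1.

001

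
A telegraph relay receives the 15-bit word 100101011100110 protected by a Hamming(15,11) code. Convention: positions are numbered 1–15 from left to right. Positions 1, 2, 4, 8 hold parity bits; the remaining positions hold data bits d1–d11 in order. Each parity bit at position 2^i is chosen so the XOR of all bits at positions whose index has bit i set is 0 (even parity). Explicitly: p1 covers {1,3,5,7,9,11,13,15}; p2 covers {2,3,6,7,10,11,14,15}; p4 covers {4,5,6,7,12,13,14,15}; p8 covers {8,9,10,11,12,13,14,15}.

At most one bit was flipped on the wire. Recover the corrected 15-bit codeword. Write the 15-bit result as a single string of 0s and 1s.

100101011110110

s1 (pos 1,3,5,7,9,11,13,15): 1⊕0⊕0⊕0⊕1⊕0⊕1⊕0 = 1
s2 (pos 2,3,6,7,10,11,14,15): 0⊕0⊕1⊕0⊕1⊕0⊕1⊕0 = 1
s4 (pos 4,5,6,7,12,13,14,15): 1⊕0⊕1⊕0⊕0⊕1⊕1⊕0 = 0
s8 (pos 8,9,10,11,12,13,14,15): 1⊕1⊕1⊕0⊕0⊕1⊕1⊕0 = 1
Syndrome s8…s1 = 1011 → error at position 11.
Flip position 11: 100101011100110 → 100101011110110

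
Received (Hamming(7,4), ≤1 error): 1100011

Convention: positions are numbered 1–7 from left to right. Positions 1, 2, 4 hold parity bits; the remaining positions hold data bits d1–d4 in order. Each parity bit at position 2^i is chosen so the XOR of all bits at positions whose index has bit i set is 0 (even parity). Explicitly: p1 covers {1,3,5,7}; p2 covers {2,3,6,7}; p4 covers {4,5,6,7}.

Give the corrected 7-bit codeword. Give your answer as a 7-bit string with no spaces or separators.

1000011

s1 (pos 1,3,5,7): 1⊕0⊕0⊕1 = 0
s2 (pos 2,3,6,7): 1⊕0⊕1⊕1 = 1
s4 (pos 4,5,6,7): 0⊕0⊕1⊕1 = 0
Syndrome s4…s1 = 010 → error at position 2.
Flip position 2: 1100011 → 1000011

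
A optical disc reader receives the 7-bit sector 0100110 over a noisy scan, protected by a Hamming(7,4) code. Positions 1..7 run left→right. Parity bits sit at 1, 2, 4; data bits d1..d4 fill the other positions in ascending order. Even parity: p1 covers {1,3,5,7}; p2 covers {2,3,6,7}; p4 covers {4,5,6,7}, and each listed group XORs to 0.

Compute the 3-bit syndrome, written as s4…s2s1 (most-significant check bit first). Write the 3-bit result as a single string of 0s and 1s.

s1 (pos 1,3,5,7): 0⊕0⊕1⊕0 = 1
s2 (pos 2,3,6,7): 1⊕0⊕1⊕0 = 0
s4 (pos 4,5,6,7): 0⊕1⊕1⊕0 = 0
Syndrome s4…s1 = 001 → error at position 1.

001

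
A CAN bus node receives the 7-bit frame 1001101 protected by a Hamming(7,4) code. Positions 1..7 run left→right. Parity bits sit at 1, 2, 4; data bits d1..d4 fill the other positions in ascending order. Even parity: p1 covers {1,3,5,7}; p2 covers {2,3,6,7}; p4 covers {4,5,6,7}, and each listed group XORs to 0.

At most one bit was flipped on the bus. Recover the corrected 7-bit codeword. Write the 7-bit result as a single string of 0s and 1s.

s1 (pos 1,3,5,7): 1⊕0⊕1⊕1 = 1
s2 (pos 2,3,6,7): 0⊕0⊕0⊕1 = 1
s4 (pos 4,5,6,7): 1⊕1⊕0⊕1 = 1
Syndrome s4…s1 = 111 → error at position 7.
Flip position 7: 1001101 → 1001100

1001100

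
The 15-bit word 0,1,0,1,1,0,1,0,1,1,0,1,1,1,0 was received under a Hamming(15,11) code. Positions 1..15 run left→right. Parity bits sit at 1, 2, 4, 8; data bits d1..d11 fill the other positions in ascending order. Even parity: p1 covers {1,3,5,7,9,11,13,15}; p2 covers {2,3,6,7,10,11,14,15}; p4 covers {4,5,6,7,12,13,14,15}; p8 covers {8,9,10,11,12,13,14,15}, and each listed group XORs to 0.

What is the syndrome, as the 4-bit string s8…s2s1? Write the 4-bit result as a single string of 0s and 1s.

s1 (pos 1,3,5,7,9,11,13,15): 0⊕0⊕1⊕1⊕1⊕0⊕1⊕0 = 0
s2 (pos 2,3,6,7,10,11,14,15): 1⊕0⊕0⊕1⊕1⊕0⊕1⊕0 = 0
s4 (pos 4,5,6,7,12,13,14,15): 1⊕1⊕0⊕1⊕1⊕1⊕1⊕0 = 0
s8 (pos 8,9,10,11,12,13,14,15): 0⊕1⊕1⊕0⊕1⊕1⊕1⊕0 = 1
Syndrome s8…s1 = 1000 → error at position 8.

1000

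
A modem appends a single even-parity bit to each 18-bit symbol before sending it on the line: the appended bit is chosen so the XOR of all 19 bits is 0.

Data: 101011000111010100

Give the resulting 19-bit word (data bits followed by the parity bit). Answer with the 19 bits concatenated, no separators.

1010110001110101001

XOR of the 18 data bits: 1⊕0⊕1⊕0⊕1⊕1⊕0⊕0⊕0⊕1⊕1⊕1⊕0⊕1⊕0⊕1⊕0⊕0 = 1
Parity bit = 1 (so all 19 bits XOR to 0).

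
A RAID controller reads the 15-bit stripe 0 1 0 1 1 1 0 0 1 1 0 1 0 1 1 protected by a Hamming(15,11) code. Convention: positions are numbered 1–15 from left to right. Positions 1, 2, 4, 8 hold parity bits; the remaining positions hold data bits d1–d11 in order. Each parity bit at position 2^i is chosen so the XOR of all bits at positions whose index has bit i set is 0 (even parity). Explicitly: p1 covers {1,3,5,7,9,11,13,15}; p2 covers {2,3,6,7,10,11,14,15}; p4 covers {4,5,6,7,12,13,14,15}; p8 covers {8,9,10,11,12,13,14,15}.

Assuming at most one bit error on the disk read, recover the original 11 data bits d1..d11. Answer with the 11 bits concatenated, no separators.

01101111011

s1 (pos 1,3,5,7,9,11,13,15): 0⊕0⊕1⊕0⊕1⊕0⊕0⊕1 = 1
s2 (pos 2,3,6,7,10,11,14,15): 1⊕0⊕1⊕0⊕1⊕0⊕1⊕1 = 1
s4 (pos 4,5,6,7,12,13,14,15): 1⊕1⊕1⊕0⊕1⊕0⊕1⊕1 = 0
s8 (pos 8,9,10,11,12,13,14,15): 0⊕1⊕1⊕0⊕1⊕0⊕1⊕1 = 1
Syndrome s8…s1 = 1011 → error at position 11.
Flip position 11: 010111001101011 → 010111001111011
Read data bits from positions 3,5,6,7,9,10,11,12,13,14,15: 01101111011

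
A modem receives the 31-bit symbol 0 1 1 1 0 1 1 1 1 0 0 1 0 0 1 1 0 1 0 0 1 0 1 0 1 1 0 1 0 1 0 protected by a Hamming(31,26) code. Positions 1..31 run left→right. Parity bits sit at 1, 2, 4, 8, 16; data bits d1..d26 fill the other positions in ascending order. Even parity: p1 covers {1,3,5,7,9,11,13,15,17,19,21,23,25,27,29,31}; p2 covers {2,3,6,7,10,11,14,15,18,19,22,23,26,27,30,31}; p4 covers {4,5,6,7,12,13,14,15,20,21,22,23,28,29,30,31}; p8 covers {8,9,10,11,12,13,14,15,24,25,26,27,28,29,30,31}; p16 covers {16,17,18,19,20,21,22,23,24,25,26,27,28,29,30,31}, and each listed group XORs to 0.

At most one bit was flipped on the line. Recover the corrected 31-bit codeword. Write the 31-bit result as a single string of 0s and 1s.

s1 (pos 1,3,5,7,9,11,13,15,17,19,21,23,25,27,29,31): 0⊕1⊕0⊕1⊕1⊕0⊕0⊕1⊕0⊕0⊕1⊕1⊕1⊕0⊕0⊕0 = 1
s2 (pos 2,3,6,7,10,11,14,15,18,19,22,23,26,27,30,31): 1⊕1⊕1⊕1⊕0⊕0⊕0⊕1⊕1⊕0⊕0⊕1⊕1⊕0⊕1⊕0 = 1
s4 (pos 4,5,6,7,12,13,14,15,20,21,22,23,28,29,30,31): 1⊕0⊕1⊕1⊕1⊕0⊕0⊕1⊕0⊕1⊕0⊕1⊕1⊕0⊕1⊕0 = 1
s8 (pos 8,9,10,11,12,13,14,15,24,25,26,27,28,29,30,31): 1⊕1⊕0⊕0⊕1⊕0⊕0⊕1⊕0⊕1⊕1⊕0⊕1⊕0⊕1⊕0 = 0
s16 (pos 16,17,18,19,20,21,22,23,24,25,26,27,28,29,30,31): 1⊕0⊕1⊕0⊕0⊕1⊕0⊕1⊕0⊕1⊕1⊕0⊕1⊕0⊕1⊕0 = 0
Syndrome s16…s1 = 00111 → error at position 7.
Flip position 7: 0111011110010011010010101101010 → 0111010110010011010010101101010

0111010110010011010010101101010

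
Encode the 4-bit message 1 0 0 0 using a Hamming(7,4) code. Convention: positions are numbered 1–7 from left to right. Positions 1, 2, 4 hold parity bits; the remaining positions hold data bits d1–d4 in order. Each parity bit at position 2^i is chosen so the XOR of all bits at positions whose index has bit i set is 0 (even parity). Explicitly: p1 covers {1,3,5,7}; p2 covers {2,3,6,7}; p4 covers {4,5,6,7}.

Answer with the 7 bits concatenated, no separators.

Place data at non-parity positions: p1 p2 1 p4 0 0 0
p1 (pos 1,3,5,7): XOR of data positions = 1⊕0⊕0 = 1
p2 (pos 2,3,6,7): XOR of data positions = 1⊕0⊕0 = 1
p4 (pos 4,5,6,7): XOR of data positions = 0⊕0⊕0 = 0
Codeword: 1110000

1110000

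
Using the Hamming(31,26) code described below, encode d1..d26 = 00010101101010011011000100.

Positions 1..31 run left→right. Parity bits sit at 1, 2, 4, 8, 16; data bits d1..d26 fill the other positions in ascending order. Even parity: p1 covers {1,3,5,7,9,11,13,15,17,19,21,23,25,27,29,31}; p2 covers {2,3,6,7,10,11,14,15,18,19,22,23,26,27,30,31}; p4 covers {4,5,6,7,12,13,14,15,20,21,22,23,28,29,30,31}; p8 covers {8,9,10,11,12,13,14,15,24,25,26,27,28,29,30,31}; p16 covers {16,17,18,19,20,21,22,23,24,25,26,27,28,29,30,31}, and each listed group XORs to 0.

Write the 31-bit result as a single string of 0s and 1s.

Place data at non-parity positions: p1 p2 0 p4 0 0 1 p8 0 1 0 1 1 0 1 p16 0 1 0 0 1 1 0 1 1 0 0 0 1 0 0
p1 (pos 1,3,5,7,9,11,13,15,17,19,21,23,25,27,29,31): XOR of data positions = 0⊕0⊕1⊕0⊕0⊕1⊕1⊕0⊕0⊕1⊕0⊕1⊕0⊕1⊕0 = 0
p2 (pos 2,3,6,7,10,11,14,15,18,19,22,23,26,27,30,31): XOR of data positions = 0⊕0⊕1⊕1⊕0⊕0⊕1⊕1⊕0⊕1⊕0⊕0⊕0⊕0⊕0 = 1
p4 (pos 4,5,6,7,12,13,14,15,20,21,22,23,28,29,30,31): XOR of data positions = 0⊕0⊕1⊕1⊕1⊕0⊕1⊕0⊕1⊕1⊕0⊕0⊕1⊕0⊕0 = 1
p8 (pos 8,9,10,11,12,13,14,15,24,25,26,27,28,29,30,31): XOR of data positions = 0⊕1⊕0⊕1⊕1⊕0⊕1⊕1⊕1⊕0⊕0⊕0⊕1⊕0⊕0 = 1
p16 (pos 16,17,18,19,20,21,22,23,24,25,26,27,28,29,30,31): XOR of data positions = 0⊕1⊕0⊕0⊕1⊕1⊕0⊕1⊕1⊕0⊕0⊕0⊕1⊕0⊕0 = 0
Codeword: 0101001101011010010011011000100

0101001101011010010011011000100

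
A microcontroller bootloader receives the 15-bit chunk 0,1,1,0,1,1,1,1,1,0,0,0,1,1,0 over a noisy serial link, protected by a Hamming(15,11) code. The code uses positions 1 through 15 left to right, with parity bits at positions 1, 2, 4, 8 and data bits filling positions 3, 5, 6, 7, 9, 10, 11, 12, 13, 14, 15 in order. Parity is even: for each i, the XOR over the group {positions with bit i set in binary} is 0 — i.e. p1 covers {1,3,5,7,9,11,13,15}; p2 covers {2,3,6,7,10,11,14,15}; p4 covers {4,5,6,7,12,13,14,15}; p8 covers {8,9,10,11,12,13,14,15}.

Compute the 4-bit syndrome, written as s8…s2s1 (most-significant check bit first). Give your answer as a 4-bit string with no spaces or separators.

s1 (pos 1,3,5,7,9,11,13,15): 0⊕1⊕1⊕1⊕1⊕0⊕1⊕0 = 1
s2 (pos 2,3,6,7,10,11,14,15): 1⊕1⊕1⊕1⊕0⊕0⊕1⊕0 = 1
s4 (pos 4,5,6,7,12,13,14,15): 0⊕1⊕1⊕1⊕0⊕1⊕1⊕0 = 1
s8 (pos 8,9,10,11,12,13,14,15): 1⊕1⊕0⊕0⊕0⊕1⊕1⊕0 = 0
Syndrome s8…s1 = 0111 → error at position 7.

0111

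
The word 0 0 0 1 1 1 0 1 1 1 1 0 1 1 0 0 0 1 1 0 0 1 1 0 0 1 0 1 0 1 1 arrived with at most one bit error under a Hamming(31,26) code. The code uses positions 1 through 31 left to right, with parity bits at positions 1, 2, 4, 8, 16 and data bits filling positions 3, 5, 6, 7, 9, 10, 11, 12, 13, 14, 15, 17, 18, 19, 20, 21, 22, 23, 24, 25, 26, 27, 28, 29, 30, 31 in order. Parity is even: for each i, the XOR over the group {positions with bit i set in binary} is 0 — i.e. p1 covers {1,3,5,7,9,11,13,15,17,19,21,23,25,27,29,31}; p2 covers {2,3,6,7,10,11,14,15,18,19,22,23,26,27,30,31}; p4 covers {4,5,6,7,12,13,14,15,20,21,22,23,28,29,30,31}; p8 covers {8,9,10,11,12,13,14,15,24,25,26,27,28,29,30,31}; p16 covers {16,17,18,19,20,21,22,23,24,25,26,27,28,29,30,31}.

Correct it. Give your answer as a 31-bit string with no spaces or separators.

s1 (pos 1,3,5,7,9,11,13,15,17,19,21,23,25,27,29,31): 0⊕0⊕1⊕0⊕1⊕1⊕1⊕0⊕0⊕1⊕0⊕1⊕0⊕0⊕0⊕1 = 1
s2 (pos 2,3,6,7,10,11,14,15,18,19,22,23,26,27,30,31): 0⊕0⊕1⊕0⊕1⊕1⊕1⊕0⊕1⊕1⊕1⊕1⊕1⊕0⊕1⊕1 = 1
s4 (pos 4,5,6,7,12,13,14,15,20,21,22,23,28,29,30,31): 1⊕1⊕1⊕0⊕0⊕1⊕1⊕0⊕0⊕0⊕1⊕1⊕1⊕0⊕1⊕1 = 0
s8 (pos 8,9,10,11,12,13,14,15,24,25,26,27,28,29,30,31): 1⊕1⊕1⊕1⊕0⊕1⊕1⊕0⊕0⊕0⊕1⊕0⊕1⊕0⊕1⊕1 = 0
s16 (pos 16,17,18,19,20,21,22,23,24,25,26,27,28,29,30,31): 0⊕0⊕1⊕1⊕0⊕0⊕1⊕1⊕0⊕0⊕1⊕0⊕1⊕0⊕1⊕1 = 0
Syndrome s16…s1 = 00011 → error at position 3.
Flip position 3: 0001110111101100011001100101011 → 0011110111101100011001100101011

0011110111101100011001100101011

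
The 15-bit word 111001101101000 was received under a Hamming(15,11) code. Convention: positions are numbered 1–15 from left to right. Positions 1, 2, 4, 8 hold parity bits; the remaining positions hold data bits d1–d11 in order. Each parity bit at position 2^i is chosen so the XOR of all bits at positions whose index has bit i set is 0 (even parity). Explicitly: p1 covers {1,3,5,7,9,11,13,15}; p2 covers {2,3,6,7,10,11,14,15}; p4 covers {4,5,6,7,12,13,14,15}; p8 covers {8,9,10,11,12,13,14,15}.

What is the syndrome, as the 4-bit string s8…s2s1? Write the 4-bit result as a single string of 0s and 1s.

s1 (pos 1,3,5,7,9,11,13,15): 1⊕1⊕0⊕1⊕1⊕0⊕0⊕0 = 0
s2 (pos 2,3,6,7,10,11,14,15): 1⊕1⊕1⊕1⊕1⊕0⊕0⊕0 = 1
s4 (pos 4,5,6,7,12,13,14,15): 0⊕0⊕1⊕1⊕1⊕0⊕0⊕0 = 1
s8 (pos 8,9,10,11,12,13,14,15): 0⊕1⊕1⊕0⊕1⊕0⊕0⊕0 = 1
Syndrome s8…s1 = 1110 → error at position 14.

1110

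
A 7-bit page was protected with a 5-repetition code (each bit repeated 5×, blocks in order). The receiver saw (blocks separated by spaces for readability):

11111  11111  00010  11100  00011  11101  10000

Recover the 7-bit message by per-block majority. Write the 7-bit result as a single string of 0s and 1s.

Block 1 (11111): 5 ones → 1
Block 2 (11111): 5 ones → 1
Block 3 (00010): 1 one → 0
Block 4 (11100): 3 ones → 1
Block 5 (00011): 2 ones → 0
Block 6 (11101): 4 ones → 1
Block 7 (10000): 1 one → 0

1101010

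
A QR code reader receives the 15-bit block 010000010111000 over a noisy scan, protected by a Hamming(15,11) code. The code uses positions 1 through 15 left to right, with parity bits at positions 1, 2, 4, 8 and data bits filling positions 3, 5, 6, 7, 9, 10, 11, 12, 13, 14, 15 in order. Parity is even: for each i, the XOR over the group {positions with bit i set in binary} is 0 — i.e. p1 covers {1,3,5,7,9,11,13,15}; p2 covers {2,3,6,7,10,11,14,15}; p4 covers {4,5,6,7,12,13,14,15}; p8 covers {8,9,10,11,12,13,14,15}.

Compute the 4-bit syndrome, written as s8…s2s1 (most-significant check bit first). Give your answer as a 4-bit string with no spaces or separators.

s1 (pos 1,3,5,7,9,11,13,15): 0⊕0⊕0⊕0⊕0⊕1⊕0⊕0 = 1
s2 (pos 2,3,6,7,10,11,14,15): 1⊕0⊕0⊕0⊕1⊕1⊕0⊕0 = 1
s4 (pos 4,5,6,7,12,13,14,15): 0⊕0⊕0⊕0⊕1⊕0⊕0⊕0 = 1
s8 (pos 8,9,10,11,12,13,14,15): 1⊕0⊕1⊕1⊕1⊕0⊕0⊕0 = 0
Syndrome s8…s1 = 0111 → error at position 7.

0111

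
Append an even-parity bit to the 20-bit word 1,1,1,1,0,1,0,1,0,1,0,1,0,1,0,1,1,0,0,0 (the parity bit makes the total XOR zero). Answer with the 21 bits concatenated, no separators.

XOR of the 20 data bits: 1⊕1⊕1⊕1⊕0⊕1⊕0⊕1⊕0⊕1⊕0⊕1⊕0⊕1⊕0⊕1⊕1⊕0⊕0⊕0 = 1
Parity bit = 1 (so all 21 bits XOR to 0).

111101010101010110001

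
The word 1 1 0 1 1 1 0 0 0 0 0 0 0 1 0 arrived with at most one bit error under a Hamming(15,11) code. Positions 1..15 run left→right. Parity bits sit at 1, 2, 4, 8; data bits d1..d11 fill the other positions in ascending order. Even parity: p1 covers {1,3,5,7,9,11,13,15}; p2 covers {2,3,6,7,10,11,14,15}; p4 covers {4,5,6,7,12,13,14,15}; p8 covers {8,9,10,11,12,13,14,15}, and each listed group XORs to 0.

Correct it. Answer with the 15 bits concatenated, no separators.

s1 (pos 1,3,5,7,9,11,13,15): 1⊕0⊕1⊕0⊕0⊕0⊕0⊕0 = 0
s2 (pos 2,3,6,7,10,11,14,15): 1⊕0⊕1⊕0⊕0⊕0⊕1⊕0 = 1
s4 (pos 4,5,6,7,12,13,14,15): 1⊕1⊕1⊕0⊕0⊕0⊕1⊕0 = 0
s8 (pos 8,9,10,11,12,13,14,15): 0⊕0⊕0⊕0⊕0⊕0⊕1⊕0 = 1
Syndrome s8…s1 = 1010 → error at position 10.
Flip position 10: 110111000000010 → 110111000100010

110111000100010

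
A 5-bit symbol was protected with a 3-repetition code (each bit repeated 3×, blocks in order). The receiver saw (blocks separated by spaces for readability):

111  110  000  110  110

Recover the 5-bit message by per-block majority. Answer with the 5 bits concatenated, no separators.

Block 1 (111): 3 ones → 1
Block 2 (110): 2 ones → 1
Block 3 (000): 0 ones → 0
Block 4 (110): 2 ones → 1
Block 5 (110): 2 ones → 1

11011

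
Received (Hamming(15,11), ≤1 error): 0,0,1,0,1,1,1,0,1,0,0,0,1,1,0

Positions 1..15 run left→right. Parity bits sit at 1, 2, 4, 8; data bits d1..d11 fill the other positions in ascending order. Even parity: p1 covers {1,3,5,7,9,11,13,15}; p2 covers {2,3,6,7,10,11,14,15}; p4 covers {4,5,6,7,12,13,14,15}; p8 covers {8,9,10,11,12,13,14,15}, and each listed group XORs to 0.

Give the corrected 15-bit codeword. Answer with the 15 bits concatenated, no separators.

s1 (pos 1,3,5,7,9,11,13,15): 0⊕1⊕1⊕1⊕1⊕0⊕1⊕0 = 1
s2 (pos 2,3,6,7,10,11,14,15): 0⊕1⊕1⊕1⊕0⊕0⊕1⊕0 = 0
s4 (pos 4,5,6,7,12,13,14,15): 0⊕1⊕1⊕1⊕0⊕1⊕1⊕0 = 1
s8 (pos 8,9,10,11,12,13,14,15): 0⊕1⊕0⊕0⊕0⊕1⊕1⊕0 = 1
Syndrome s8…s1 = 1101 → error at position 13.
Flip position 13: 001011101000110 → 001011101000010

001011101000010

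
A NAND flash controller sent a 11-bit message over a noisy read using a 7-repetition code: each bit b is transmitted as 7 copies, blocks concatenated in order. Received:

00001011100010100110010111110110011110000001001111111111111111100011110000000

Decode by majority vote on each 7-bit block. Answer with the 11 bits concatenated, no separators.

Block 1 (0000101): 2 ones → 0
Block 2 (1100010): 3 ones → 0
Block 3 (1001100): 3 ones → 0
Block 4 (1011111): 6 ones → 1
Block 5 (0110011): 4 ones → 1
Block 6 (1100000): 2 ones → 0
Block 7 (0100111): 4 ones → 1
Block 8 (1111111): 7 ones → 1
Block 9 (1111111): 7 ones → 1
Block 10 (0001111): 4 ones → 1
Block 11 (0000000): 0 ones → 0

00011011110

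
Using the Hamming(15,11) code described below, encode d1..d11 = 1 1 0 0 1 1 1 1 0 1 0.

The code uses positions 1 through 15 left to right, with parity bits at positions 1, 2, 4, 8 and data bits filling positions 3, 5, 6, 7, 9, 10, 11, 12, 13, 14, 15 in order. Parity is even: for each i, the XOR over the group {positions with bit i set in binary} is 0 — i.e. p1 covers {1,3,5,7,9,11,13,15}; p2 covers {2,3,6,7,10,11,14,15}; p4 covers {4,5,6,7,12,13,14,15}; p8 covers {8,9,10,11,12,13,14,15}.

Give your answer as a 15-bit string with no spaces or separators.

001110011111010

Place data at non-parity positions: p1 p2 1 p4 1 0 0 p8 1 1 1 1 0 1 0
p1 (pos 1,3,5,7,9,11,13,15): XOR of data positions = 1⊕1⊕0⊕1⊕1⊕0⊕0 = 0
p2 (pos 2,3,6,7,10,11,14,15): XOR of data positions = 1⊕0⊕0⊕1⊕1⊕1⊕0 = 0
p4 (pos 4,5,6,7,12,13,14,15): XOR of data positions = 1⊕0⊕0⊕1⊕0⊕1⊕0 = 1
p8 (pos 8,9,10,11,12,13,14,15): XOR of data positions = 1⊕1⊕1⊕1⊕0⊕1⊕0 = 1
Codeword: 001110011111010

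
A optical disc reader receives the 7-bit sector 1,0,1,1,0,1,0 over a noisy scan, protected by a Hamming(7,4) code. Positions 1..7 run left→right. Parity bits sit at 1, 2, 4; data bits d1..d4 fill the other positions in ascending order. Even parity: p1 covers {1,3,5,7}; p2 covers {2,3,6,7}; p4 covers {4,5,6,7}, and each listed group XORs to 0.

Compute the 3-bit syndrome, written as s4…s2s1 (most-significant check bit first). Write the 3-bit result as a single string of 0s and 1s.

000

s1 (pos 1,3,5,7): 1⊕1⊕0⊕0 = 0
s2 (pos 2,3,6,7): 0⊕1⊕1⊕0 = 0
s4 (pos 4,5,6,7): 1⊕0⊕1⊕0 = 0
Syndrome s4…s1 = 000 → no error.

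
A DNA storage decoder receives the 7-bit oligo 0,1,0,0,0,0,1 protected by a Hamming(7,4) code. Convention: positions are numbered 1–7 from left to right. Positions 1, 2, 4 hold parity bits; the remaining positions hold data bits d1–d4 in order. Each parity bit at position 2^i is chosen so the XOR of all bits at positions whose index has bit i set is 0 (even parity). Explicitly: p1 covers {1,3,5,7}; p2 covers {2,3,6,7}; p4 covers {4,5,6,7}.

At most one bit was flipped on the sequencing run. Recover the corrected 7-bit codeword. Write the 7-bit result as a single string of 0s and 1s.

s1 (pos 1,3,5,7): 0⊕0⊕0⊕1 = 1
s2 (pos 2,3,6,7): 1⊕0⊕0⊕1 = 0
s4 (pos 4,5,6,7): 0⊕0⊕0⊕1 = 1
Syndrome s4…s1 = 101 → error at position 5.
Flip position 5: 0100001 → 0100101

0100101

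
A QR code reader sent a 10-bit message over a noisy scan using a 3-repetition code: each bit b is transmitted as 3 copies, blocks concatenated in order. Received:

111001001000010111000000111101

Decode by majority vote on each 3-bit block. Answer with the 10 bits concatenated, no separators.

1000010011

Block 1 (111): 3 ones → 1
Block 2 (001): 1 one → 0
Block 3 (001): 1 one → 0
Block 4 (000): 0 ones → 0
Block 5 (010): 1 one → 0
Block 6 (111): 3 ones → 1
Block 7 (000): 0 ones → 0
Block 8 (000): 0 ones → 0
Block 9 (111): 3 ones → 1
Block 10 (101): 2 ones → 1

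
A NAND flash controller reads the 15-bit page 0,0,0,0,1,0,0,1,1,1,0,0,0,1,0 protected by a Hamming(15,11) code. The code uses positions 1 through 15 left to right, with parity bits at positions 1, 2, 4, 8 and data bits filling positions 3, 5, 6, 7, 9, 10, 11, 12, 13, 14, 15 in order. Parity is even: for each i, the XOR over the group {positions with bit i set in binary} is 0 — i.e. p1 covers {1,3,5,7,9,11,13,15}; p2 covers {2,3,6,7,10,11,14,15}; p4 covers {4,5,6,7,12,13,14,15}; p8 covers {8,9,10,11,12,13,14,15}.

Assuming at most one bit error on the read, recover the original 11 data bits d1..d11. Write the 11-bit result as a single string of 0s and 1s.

01001100010

s1 (pos 1,3,5,7,9,11,13,15): 0⊕0⊕1⊕0⊕1⊕0⊕0⊕0 = 0
s2 (pos 2,3,6,7,10,11,14,15): 0⊕0⊕0⊕0⊕1⊕0⊕1⊕0 = 0
s4 (pos 4,5,6,7,12,13,14,15): 0⊕1⊕0⊕0⊕0⊕0⊕1⊕0 = 0
s8 (pos 8,9,10,11,12,13,14,15): 1⊕1⊕1⊕0⊕0⊕0⊕1⊕0 = 0
Syndrome s8…s1 = 0000 → no error.
Read data bits from positions 3,5,6,7,9,10,11,12,13,14,15: 01001100010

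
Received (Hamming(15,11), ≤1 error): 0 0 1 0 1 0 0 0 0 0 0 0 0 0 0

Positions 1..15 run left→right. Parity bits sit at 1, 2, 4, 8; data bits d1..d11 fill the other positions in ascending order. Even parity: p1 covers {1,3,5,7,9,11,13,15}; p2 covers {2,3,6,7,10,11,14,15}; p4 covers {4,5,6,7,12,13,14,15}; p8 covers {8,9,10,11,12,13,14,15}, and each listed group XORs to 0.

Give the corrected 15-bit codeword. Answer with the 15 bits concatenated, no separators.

001011000000000

s1 (pos 1,3,5,7,9,11,13,15): 0⊕1⊕1⊕0⊕0⊕0⊕0⊕0 = 0
s2 (pos 2,3,6,7,10,11,14,15): 0⊕1⊕0⊕0⊕0⊕0⊕0⊕0 = 1
s4 (pos 4,5,6,7,12,13,14,15): 0⊕1⊕0⊕0⊕0⊕0⊕0⊕0 = 1
s8 (pos 8,9,10,11,12,13,14,15): 0⊕0⊕0⊕0⊕0⊕0⊕0⊕0 = 0
Syndrome s8…s1 = 0110 → error at position 6.
Flip position 6: 001010000000000 → 001011000000000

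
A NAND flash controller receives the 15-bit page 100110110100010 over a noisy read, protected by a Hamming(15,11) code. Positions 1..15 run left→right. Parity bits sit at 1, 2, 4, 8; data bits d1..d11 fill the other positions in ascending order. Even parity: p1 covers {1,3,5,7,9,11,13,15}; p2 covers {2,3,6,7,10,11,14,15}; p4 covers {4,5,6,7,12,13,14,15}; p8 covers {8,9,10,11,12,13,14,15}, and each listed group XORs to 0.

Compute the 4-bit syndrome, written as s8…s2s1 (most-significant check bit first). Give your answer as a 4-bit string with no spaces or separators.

s1 (pos 1,3,5,7,9,11,13,15): 1⊕0⊕1⊕1⊕0⊕0⊕0⊕0 = 1
s2 (pos 2,3,6,7,10,11,14,15): 0⊕0⊕0⊕1⊕1⊕0⊕1⊕0 = 1
s4 (pos 4,5,6,7,12,13,14,15): 1⊕1⊕0⊕1⊕0⊕0⊕1⊕0 = 0
s8 (pos 8,9,10,11,12,13,14,15): 1⊕0⊕1⊕0⊕0⊕0⊕1⊕0 = 1
Syndrome s8…s1 = 1011 → error at position 11.

1011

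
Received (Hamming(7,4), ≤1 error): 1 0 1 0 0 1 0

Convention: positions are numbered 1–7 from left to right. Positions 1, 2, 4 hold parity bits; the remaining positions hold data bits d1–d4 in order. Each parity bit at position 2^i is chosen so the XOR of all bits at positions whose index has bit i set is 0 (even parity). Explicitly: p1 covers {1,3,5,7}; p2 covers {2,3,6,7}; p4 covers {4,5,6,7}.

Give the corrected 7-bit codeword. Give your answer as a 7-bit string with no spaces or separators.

s1 (pos 1,3,5,7): 1⊕1⊕0⊕0 = 0
s2 (pos 2,3,6,7): 0⊕1⊕1⊕0 = 0
s4 (pos 4,5,6,7): 0⊕0⊕1⊕0 = 1
Syndrome s4…s1 = 100 → error at position 4.
Flip position 4: 1010010 → 1011010

1011010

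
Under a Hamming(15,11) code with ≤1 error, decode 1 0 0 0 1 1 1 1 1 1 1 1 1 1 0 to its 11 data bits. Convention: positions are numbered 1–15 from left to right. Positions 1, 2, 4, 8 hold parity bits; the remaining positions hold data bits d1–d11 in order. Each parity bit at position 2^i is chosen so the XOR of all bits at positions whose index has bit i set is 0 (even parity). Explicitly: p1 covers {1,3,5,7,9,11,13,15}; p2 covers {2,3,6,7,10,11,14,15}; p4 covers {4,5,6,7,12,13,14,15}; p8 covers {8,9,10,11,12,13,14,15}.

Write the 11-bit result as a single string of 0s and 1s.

01111011110

s1 (pos 1,3,5,7,9,11,13,15): 1⊕0⊕1⊕1⊕1⊕1⊕1⊕0 = 0
s2 (pos 2,3,6,7,10,11,14,15): 0⊕0⊕1⊕1⊕1⊕1⊕1⊕0 = 1
s4 (pos 4,5,6,7,12,13,14,15): 0⊕1⊕1⊕1⊕1⊕1⊕1⊕0 = 0
s8 (pos 8,9,10,11,12,13,14,15): 1⊕1⊕1⊕1⊕1⊕1⊕1⊕0 = 1
Syndrome s8…s1 = 1010 → error at position 10.
Flip position 10: 100011111111110 → 100011111011110
Read data bits from positions 3,5,6,7,9,10,11,12,13,14,15: 01111011110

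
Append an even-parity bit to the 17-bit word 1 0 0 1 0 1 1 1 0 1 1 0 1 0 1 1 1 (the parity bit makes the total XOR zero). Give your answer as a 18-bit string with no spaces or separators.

100101110110101111

XOR of the 17 data bits: 1⊕0⊕0⊕1⊕0⊕1⊕1⊕1⊕0⊕1⊕1⊕0⊕1⊕0⊕1⊕1⊕1 = 1
Parity bit = 1 (so all 18 bits XOR to 0).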